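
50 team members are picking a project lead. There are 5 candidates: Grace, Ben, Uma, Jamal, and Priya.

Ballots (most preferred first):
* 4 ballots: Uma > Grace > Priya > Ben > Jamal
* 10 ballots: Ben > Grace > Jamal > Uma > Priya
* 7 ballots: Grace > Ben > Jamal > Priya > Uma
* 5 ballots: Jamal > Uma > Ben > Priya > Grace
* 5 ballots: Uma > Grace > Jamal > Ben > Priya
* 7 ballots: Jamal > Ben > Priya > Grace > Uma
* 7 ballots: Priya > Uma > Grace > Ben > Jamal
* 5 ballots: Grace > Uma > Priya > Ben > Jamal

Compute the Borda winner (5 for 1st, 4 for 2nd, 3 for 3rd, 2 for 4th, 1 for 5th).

Grace

Grace: 4×4 + 10×4 + 7×5 + 5×1 + 5×4 + 7×2 + 7×3 + 5×5 = 176
Ben: 4×2 + 10×5 + 7×4 + 5×3 + 5×2 + 7×4 + 7×2 + 5×2 = 163
Uma: 4×5 + 10×2 + 7×1 + 5×4 + 5×5 + 7×1 + 7×4 + 5×4 = 147
Jamal: 4×1 + 10×3 + 7×3 + 5×5 + 5×3 + 7×5 + 7×1 + 5×1 = 142
Priya: 4×3 + 10×1 + 7×2 + 5×2 + 5×1 + 7×3 + 7×5 + 5×3 = 122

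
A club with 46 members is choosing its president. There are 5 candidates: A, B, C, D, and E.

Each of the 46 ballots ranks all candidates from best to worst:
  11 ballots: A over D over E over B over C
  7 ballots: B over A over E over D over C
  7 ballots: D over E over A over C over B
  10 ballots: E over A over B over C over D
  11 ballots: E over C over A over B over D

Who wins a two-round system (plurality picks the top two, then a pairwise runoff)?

Round 1 first-place votes: A 11, B 7, C 0, D 7, E 21. E and A advance.
Runoff: E is ranked above A on 28 ballots, A above E on 18.

E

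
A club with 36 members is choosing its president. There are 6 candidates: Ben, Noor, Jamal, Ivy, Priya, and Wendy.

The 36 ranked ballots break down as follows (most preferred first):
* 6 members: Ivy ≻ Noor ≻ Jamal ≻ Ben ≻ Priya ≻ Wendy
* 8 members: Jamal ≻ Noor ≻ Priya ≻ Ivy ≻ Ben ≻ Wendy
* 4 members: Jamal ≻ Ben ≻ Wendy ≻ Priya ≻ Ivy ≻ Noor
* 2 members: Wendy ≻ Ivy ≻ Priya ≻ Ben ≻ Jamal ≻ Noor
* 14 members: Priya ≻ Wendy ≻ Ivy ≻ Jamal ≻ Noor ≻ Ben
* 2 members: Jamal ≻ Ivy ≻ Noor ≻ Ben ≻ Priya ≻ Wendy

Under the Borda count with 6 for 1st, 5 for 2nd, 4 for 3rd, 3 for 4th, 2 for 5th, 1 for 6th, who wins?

Ben: 6×3 + 8×2 + 4×5 + 2×3 + 14×1 + 2×3 = 80
Noor: 6×5 + 8×5 + 4×1 + 2×1 + 14×2 + 2×4 = 112
Jamal: 6×4 + 8×6 + 4×6 + 2×2 + 14×3 + 2×6 = 154
Ivy: 6×6 + 8×3 + 4×2 + 2×5 + 14×4 + 2×5 = 144
Priya: 6×2 + 8×4 + 4×3 + 2×4 + 14×6 + 2×2 = 152
Wendy: 6×1 + 8×1 + 4×4 + 2×6 + 14×5 + 2×1 = 114

Jamal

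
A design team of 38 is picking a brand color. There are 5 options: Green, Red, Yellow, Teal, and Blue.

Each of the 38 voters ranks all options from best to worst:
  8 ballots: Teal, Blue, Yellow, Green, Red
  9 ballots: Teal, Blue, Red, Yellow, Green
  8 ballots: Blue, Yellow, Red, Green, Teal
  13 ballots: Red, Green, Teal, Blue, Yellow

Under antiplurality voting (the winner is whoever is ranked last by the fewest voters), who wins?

Last-place votes: Green 9, Red 8, Yellow 13, Teal 8, Blue 0.

Blue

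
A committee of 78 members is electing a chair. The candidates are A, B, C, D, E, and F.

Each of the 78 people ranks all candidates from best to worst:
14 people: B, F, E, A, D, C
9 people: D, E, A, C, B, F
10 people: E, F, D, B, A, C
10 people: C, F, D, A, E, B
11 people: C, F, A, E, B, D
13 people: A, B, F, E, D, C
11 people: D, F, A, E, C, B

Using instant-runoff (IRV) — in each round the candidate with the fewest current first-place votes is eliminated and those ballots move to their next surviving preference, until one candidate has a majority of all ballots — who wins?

D

Round 1: A 13, B 14, C 21, D 20, E 10, F 0. F eliminated.
Round 2: A 13, B 14, C 21, D 20, E 10. E eliminated.
Round 3: A 13, B 14, C 21, D 30. A eliminated.
Round 4: B 27, C 21, D 30. C eliminated.
Round 5: B 38, D 40. D has a majority (≥40).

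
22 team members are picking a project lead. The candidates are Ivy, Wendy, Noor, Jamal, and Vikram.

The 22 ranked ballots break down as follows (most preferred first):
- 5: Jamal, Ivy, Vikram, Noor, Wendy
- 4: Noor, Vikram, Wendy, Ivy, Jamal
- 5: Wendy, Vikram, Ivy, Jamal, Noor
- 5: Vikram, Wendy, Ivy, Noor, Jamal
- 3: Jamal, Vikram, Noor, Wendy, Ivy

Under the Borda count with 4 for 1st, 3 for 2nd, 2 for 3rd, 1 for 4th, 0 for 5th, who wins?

Vikram

Ivy: 5×3 + 4×1 + 5×2 + 5×2 + 3×0 = 39
Wendy: 5×0 + 4×2 + 5×4 + 5×3 + 3×1 = 46
Noor: 5×1 + 4×4 + 5×0 + 5×1 + 3×2 = 32
Jamal: 5×4 + 4×0 + 5×1 + 5×0 + 3×4 = 37
Vikram: 5×2 + 4×3 + 5×3 + 5×4 + 3×3 = 66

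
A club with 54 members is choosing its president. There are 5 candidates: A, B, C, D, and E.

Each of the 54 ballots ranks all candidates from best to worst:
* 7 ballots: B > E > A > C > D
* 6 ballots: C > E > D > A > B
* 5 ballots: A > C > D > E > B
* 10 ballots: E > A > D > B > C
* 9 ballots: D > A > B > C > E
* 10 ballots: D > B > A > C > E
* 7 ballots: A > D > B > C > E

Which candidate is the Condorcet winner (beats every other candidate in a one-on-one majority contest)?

A

A vs B: 37–17
A vs C: 48–6
A vs D: 29–25
A vs E: 31–23
A beats every other candidate.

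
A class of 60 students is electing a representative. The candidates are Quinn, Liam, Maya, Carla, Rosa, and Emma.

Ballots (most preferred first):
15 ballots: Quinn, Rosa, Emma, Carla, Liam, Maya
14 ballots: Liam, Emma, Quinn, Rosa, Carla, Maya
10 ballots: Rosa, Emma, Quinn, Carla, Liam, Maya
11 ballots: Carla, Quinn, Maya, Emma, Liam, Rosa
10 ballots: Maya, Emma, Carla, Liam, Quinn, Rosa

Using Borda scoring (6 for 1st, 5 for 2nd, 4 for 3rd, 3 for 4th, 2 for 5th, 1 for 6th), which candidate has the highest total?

Quinn: 15×6 + 14×4 + 10×4 + 11×5 + 10×2 = 261
Liam: 15×2 + 14×6 + 10×2 + 11×2 + 10×3 = 186
Maya: 15×1 + 14×1 + 10×1 + 11×4 + 10×6 = 143
Carla: 15×3 + 14×2 + 10×3 + 11×6 + 10×4 = 209
Rosa: 15×5 + 14×3 + 10×6 + 11×1 + 10×1 = 198
Emma: 15×4 + 14×5 + 10×5 + 11×3 + 10×5 = 263

Emma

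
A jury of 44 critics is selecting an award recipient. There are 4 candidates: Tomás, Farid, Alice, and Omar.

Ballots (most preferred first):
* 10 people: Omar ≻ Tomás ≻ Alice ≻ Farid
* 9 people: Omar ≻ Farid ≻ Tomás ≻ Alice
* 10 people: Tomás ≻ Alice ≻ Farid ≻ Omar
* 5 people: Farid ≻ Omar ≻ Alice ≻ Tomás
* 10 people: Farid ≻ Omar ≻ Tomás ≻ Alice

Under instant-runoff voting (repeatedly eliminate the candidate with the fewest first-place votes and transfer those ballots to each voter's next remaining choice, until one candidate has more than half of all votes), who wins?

Farid

Round 1: Tomás 10, Farid 15, Alice 0, Omar 19. Alice eliminated.
Round 2: Tomás 10, Farid 15, Omar 19. Tomás eliminated.
Round 3: Farid 25, Omar 19. Farid has a majority (≥23).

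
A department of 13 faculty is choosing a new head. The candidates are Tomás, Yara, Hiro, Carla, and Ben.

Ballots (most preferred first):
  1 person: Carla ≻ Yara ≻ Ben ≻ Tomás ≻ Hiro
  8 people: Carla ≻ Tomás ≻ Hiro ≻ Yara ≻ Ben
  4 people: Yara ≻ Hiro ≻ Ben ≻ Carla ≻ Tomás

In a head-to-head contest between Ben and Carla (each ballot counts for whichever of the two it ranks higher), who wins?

Ben is ranked above Carla on 4 ballots; Carla above Ben on 9.

Carla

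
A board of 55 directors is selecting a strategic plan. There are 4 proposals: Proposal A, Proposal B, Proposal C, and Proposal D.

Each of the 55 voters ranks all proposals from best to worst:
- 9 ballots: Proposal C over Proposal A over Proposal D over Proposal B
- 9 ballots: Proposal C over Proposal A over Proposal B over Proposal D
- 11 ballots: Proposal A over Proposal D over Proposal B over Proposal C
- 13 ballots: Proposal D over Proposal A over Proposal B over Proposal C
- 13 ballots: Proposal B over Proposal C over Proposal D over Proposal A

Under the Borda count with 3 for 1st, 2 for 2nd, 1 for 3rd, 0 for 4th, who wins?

Proposal A: 9×2 + 9×2 + 11×3 + 13×2 + 13×0 = 95
Proposal B: 9×0 + 9×1 + 11×1 + 13×1 + 13×3 = 72
Proposal C: 9×3 + 9×3 + 11×0 + 13×0 + 13×2 = 80
Proposal D: 9×1 + 9×0 + 11×2 + 13×3 + 13×1 = 83

Proposal A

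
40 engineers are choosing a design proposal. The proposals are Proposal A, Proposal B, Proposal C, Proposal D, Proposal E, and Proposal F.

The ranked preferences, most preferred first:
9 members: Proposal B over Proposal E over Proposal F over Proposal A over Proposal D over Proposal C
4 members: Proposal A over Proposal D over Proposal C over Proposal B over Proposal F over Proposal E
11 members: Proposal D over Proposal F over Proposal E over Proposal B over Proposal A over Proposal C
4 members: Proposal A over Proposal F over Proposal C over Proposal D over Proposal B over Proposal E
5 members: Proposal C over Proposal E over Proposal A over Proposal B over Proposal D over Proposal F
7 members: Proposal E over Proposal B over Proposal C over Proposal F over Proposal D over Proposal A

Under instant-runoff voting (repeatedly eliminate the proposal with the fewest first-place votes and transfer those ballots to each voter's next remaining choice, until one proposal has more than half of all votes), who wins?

Proposal E

Round 1: Proposal A 8, Proposal B 9, Proposal C 5, Proposal D 11, Proposal E 7, Proposal F 0. Proposal F eliminated.
Round 2: Proposal A 8, Proposal B 9, Proposal C 5, Proposal D 11, Proposal E 7. Proposal C eliminated.
Round 3: Proposal A 8, Proposal B 9, Proposal D 11, Proposal E 12. Proposal A eliminated.
Round 4: Proposal B 9, Proposal D 19, Proposal E 12. Proposal B eliminated.
Round 5: Proposal D 19, Proposal E 21. Proposal E has a majority (≥21).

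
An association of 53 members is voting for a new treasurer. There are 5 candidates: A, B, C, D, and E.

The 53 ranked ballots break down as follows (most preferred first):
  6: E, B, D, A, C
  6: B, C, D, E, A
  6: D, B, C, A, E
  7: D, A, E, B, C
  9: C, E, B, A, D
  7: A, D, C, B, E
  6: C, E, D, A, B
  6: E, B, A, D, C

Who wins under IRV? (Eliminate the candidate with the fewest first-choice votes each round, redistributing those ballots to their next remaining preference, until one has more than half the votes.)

Round 1: A 7, B 6, C 15, D 13, E 12. B eliminated.
Round 2: A 7, C 21, D 13, E 12. A eliminated.
Round 3: C 21, D 20, E 12. E eliminated.
Round 4: C 21, D 32. D has a majority (≥27).

D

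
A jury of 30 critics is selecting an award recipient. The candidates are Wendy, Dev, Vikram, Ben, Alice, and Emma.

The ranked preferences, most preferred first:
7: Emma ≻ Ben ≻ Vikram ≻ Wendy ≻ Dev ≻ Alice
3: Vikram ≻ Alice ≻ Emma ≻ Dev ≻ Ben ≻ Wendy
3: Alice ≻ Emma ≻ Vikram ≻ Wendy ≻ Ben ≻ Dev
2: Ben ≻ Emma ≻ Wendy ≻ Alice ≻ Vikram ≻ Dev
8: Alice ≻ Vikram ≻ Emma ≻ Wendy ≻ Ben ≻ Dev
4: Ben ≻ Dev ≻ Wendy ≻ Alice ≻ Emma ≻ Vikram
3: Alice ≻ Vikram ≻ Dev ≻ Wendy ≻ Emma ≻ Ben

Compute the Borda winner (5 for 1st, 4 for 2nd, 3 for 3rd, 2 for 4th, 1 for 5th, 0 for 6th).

Wendy: 7×2 + 3×0 + 3×2 + 2×3 + 8×2 + 4×3 + 3×2 = 60
Dev: 7×1 + 3×2 + 3×0 + 2×0 + 8×0 + 4×4 + 3×3 = 38
Vikram: 7×3 + 3×5 + 3×3 + 2×1 + 8×4 + 4×0 + 3×4 = 91
Ben: 7×4 + 3×1 + 3×1 + 2×5 + 8×1 + 4×5 + 3×0 = 72
Alice: 7×0 + 3×4 + 3×5 + 2×2 + 8×5 + 4×2 + 3×5 = 94
Emma: 7×5 + 3×3 + 3×4 + 2×4 + 8×3 + 4×1 + 3×1 = 95

Emma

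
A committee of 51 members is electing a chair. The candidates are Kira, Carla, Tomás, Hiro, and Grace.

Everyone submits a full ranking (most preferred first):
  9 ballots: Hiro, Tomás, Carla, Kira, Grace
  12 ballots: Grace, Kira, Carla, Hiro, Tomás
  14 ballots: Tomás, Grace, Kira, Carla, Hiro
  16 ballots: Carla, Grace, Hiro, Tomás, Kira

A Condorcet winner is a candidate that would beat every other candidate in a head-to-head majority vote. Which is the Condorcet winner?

Grace

Grace vs Kira: 42–9
Grace vs Carla: 26–25
Grace vs Tomás: 28–23
Grace vs Hiro: 42–9
Grace beats every other candidate.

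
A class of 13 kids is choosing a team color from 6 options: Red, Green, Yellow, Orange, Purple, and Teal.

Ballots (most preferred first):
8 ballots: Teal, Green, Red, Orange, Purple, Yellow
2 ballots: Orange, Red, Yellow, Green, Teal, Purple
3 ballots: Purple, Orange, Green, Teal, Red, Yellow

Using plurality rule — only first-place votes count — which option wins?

First-place votes: Red 0, Green 0, Yellow 0, Orange 2, Purple 3, Teal 8.

Teal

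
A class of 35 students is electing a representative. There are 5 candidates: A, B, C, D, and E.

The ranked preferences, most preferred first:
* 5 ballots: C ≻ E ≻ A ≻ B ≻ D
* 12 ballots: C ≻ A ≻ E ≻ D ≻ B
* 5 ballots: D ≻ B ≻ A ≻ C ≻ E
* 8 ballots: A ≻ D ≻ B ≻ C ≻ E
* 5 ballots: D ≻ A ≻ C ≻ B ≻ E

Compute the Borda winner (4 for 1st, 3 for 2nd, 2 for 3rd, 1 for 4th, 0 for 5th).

A

A: 5×2 + 12×3 + 5×2 + 8×4 + 5×3 = 103
B: 5×1 + 12×0 + 5×3 + 8×2 + 5×1 = 41
C: 5×4 + 12×4 + 5×1 + 8×1 + 5×2 = 91
D: 5×0 + 12×1 + 5×4 + 8×3 + 5×4 = 76
E: 5×3 + 12×2 + 5×0 + 8×0 + 5×0 = 39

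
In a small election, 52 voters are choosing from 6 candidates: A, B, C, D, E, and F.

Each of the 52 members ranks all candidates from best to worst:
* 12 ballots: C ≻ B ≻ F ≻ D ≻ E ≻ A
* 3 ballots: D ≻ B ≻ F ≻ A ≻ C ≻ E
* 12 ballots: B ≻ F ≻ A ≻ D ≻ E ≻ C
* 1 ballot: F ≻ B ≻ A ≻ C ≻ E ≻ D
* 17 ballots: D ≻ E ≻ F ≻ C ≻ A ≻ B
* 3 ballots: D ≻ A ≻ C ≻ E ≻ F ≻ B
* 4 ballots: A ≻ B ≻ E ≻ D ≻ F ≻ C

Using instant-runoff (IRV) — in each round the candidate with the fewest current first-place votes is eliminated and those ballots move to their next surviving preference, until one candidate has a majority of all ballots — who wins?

B

Round 1: A 4, B 12, C 12, D 23, E 0, F 1. E eliminated.
Round 2: A 4, B 12, C 12, D 23, F 1. F eliminated.
Round 3: A 4, B 13, C 12, D 23. A eliminated.
Round 4: B 17, C 12, D 23. C eliminated.
Round 5: B 29, D 23. B has a majority (≥27).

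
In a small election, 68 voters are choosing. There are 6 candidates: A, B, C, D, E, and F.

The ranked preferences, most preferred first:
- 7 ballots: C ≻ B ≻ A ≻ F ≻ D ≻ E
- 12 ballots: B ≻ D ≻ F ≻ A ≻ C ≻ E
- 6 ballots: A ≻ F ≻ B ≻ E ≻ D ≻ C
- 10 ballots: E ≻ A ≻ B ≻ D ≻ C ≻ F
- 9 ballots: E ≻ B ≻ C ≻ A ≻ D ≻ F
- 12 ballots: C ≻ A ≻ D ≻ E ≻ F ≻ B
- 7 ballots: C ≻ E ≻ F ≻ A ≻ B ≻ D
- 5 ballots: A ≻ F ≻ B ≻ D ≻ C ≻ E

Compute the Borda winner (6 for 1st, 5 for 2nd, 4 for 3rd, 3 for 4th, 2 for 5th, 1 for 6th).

A

A: 7×4 + 12×3 + 6×6 + 10×5 + 9×3 + 12×5 + 7×3 + 5×6 = 288
B: 7×5 + 12×6 + 6×4 + 10×4 + 9×5 + 12×1 + 7×2 + 5×4 = 262
C: 7×6 + 12×2 + 6×1 + 10×2 + 9×4 + 12×6 + 7×6 + 5×2 = 252
D: 7×2 + 12×5 + 6×2 + 10×3 + 9×2 + 12×4 + 7×1 + 5×3 = 204
E: 7×1 + 12×1 + 6×3 + 10×6 + 9×6 + 12×3 + 7×5 + 5×1 = 227
F: 7×3 + 12×4 + 6×5 + 10×1 + 9×1 + 12×2 + 7×4 + 5×5 = 195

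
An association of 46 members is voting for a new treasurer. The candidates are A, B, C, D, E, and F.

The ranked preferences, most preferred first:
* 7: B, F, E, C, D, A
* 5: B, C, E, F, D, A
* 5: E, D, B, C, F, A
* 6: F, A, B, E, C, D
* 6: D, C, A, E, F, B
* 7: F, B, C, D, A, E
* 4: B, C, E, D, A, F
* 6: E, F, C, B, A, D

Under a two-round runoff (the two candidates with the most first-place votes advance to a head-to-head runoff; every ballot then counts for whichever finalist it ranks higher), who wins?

Round 1 first-place votes: A 0, B 16, C 0, D 6, E 11, F 13. B and F advance.
Runoff: B is ranked above F on 21 ballots, F above B on 25.

F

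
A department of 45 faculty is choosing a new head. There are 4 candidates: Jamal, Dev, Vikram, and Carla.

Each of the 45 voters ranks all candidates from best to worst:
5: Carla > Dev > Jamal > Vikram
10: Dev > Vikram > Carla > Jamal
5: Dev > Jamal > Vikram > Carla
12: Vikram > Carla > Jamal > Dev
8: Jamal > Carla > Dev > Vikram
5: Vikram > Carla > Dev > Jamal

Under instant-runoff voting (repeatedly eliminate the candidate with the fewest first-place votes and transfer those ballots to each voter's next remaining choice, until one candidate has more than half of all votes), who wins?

Round 1: Jamal 8, Dev 15, Vikram 17, Carla 5. Carla eliminated.
Round 2: Jamal 8, Dev 20, Vikram 17. Jamal eliminated.
Round 3: Dev 28, Vikram 17. Dev has a majority (≥23).

Dev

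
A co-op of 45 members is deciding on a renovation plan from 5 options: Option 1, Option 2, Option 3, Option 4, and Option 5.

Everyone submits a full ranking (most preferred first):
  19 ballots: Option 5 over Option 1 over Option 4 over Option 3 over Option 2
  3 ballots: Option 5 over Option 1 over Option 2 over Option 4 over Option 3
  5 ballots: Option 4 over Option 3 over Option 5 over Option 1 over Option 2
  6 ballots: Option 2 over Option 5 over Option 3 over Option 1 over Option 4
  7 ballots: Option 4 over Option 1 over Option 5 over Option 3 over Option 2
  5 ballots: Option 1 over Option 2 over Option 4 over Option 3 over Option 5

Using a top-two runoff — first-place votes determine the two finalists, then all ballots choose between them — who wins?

Option 5

Round 1 first-place votes: Option 1 5, Option 2 6, Option 3 0, Option 4 12, Option 5 22. Option 5 and Option 4 advance.
Runoff: Option 5 is ranked above Option 4 on 28 ballots, Option 4 above Option 5 on 17.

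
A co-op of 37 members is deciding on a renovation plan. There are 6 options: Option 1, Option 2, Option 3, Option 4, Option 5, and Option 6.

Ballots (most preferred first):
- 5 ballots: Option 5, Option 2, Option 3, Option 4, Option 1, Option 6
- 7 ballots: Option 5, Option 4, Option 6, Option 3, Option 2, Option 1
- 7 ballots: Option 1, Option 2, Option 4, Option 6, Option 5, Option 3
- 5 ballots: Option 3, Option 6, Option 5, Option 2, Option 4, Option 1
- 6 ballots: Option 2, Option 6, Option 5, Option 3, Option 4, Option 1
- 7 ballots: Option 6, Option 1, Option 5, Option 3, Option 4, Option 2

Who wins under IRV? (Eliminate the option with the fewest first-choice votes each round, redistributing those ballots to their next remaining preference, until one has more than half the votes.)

Round 1: Option 1 7, Option 2 6, Option 3 5, Option 4 0, Option 5 12, Option 6 7. Option 4 eliminated.
Round 2: Option 1 7, Option 2 6, Option 3 5, Option 5 12, Option 6 7. Option 3 eliminated.
Round 3: Option 1 7, Option 2 6, Option 5 12, Option 6 12. Option 2 eliminated.
Round 4: Option 1 7, Option 5 12, Option 6 18. Option 1 eliminated.
Round 5: Option 5 12, Option 6 25. Option 6 has a majority (≥19).

Option 6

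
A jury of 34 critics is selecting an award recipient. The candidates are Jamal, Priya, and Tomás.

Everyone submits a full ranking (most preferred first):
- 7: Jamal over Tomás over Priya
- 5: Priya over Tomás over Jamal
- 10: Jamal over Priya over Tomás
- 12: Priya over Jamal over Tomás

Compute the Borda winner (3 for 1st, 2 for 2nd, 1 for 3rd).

Jamal: 7×3 + 5×1 + 10×3 + 12×2 = 80
Priya: 7×1 + 5×3 + 10×2 + 12×3 = 78
Tomás: 7×2 + 5×2 + 10×1 + 12×1 = 46

Jamal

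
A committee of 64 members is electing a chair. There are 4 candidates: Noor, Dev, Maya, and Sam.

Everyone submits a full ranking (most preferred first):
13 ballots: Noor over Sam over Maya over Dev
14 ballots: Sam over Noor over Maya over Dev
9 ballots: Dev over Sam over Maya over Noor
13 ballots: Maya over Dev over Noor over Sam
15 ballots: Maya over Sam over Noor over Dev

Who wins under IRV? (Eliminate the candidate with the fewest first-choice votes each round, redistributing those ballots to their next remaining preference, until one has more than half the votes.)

Round 1: Noor 13, Dev 9, Maya 28, Sam 14. Dev eliminated.
Round 2: Noor 13, Maya 28, Sam 23. Noor eliminated.
Round 3: Maya 28, Sam 36. Sam has a majority (≥33).

Sam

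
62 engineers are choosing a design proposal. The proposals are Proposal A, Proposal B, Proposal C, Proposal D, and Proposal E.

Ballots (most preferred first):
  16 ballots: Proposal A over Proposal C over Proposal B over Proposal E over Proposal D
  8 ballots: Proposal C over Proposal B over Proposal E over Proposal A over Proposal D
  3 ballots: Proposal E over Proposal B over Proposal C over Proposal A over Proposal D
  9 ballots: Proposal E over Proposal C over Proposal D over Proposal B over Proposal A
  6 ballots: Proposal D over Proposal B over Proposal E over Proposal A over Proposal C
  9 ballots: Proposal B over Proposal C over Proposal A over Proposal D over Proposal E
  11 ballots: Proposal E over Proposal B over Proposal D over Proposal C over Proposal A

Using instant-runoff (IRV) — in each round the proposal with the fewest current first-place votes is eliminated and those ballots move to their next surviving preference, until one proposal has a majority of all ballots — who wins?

Proposal B

Round 1: Proposal A 16, Proposal B 9, Proposal C 8, Proposal D 6, Proposal E 23. Proposal D eliminated.
Round 2: Proposal A 16, Proposal B 15, Proposal C 8, Proposal E 23. Proposal C eliminated.
Round 3: Proposal A 16, Proposal B 23, Proposal E 23. Proposal A eliminated.
Round 4: Proposal B 39, Proposal E 23. Proposal B has a majority (≥32).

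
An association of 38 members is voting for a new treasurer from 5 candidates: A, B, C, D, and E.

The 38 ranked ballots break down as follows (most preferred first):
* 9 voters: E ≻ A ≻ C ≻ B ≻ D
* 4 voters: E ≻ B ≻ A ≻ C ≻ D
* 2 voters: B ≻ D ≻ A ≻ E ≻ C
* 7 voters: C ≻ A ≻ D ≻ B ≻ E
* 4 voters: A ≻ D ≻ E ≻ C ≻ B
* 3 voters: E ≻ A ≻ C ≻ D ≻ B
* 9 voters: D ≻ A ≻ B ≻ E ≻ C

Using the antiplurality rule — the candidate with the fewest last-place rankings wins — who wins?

A

Last-place votes: A 0, B 7, C 11, D 13, E 7.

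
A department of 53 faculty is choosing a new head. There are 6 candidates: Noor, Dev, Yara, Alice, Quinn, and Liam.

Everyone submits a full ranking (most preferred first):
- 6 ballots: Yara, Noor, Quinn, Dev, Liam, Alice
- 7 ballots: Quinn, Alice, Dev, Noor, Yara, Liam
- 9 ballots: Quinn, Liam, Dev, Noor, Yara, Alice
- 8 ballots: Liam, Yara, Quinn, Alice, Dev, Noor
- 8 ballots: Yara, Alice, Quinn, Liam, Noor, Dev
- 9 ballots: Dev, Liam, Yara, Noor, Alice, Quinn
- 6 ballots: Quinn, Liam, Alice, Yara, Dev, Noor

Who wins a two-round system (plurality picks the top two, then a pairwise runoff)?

Round 1 first-place votes: Noor 0, Dev 9, Yara 14, Alice 0, Quinn 22, Liam 8. Quinn and Yara advance.
Runoff: Quinn is ranked above Yara on 22 ballots, Yara above Quinn on 31.

Yara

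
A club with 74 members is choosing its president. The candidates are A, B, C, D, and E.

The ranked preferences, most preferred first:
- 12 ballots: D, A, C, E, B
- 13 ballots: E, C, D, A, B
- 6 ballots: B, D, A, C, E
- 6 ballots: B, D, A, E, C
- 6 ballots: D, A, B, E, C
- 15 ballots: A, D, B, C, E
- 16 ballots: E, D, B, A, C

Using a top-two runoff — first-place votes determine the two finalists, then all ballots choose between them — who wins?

D

Round 1 first-place votes: A 15, B 12, C 0, D 18, E 29. E and D advance.
Runoff: E is ranked above D on 29 ballots, D above E on 45.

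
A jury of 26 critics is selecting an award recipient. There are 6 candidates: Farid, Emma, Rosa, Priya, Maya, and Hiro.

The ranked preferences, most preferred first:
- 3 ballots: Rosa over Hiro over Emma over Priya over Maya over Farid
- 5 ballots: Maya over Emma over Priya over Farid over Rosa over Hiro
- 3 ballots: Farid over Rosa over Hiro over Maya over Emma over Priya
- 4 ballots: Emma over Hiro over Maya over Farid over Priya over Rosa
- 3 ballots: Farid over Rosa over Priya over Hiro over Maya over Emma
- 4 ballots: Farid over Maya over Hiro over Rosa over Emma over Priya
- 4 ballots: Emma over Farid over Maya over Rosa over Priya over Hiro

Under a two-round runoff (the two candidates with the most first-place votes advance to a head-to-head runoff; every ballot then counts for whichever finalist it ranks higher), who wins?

Round 1 first-place votes: Farid 10, Emma 8, Rosa 3, Priya 0, Maya 5, Hiro 0. Farid and Emma advance.
Runoff: Farid is ranked above Emma on 10 ballots, Emma above Farid on 16.

Emma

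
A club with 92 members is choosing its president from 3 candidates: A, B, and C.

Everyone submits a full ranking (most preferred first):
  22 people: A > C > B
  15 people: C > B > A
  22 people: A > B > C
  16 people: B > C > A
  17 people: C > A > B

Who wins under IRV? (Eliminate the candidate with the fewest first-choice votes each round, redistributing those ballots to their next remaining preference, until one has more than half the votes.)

Round 1: A 44, B 16, C 32. B eliminated.
Round 2: A 44, C 48. C has a majority (≥47).

C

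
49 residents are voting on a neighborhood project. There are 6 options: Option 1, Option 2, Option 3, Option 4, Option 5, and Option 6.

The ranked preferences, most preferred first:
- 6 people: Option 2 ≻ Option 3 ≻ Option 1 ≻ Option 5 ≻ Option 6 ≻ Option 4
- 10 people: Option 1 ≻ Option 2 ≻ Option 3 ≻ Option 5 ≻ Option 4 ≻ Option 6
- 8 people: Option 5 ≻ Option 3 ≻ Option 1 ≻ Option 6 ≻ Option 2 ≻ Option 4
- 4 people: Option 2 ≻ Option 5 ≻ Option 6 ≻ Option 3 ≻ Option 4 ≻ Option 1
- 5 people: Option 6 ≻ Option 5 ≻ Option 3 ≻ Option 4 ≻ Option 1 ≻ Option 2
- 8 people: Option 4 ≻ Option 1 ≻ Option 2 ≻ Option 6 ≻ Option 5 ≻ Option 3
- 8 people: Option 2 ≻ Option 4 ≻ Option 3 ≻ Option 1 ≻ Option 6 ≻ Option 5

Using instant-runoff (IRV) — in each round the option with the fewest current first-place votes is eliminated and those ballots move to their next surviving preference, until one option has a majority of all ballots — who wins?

Option 1

Round 1: Option 1 10, Option 2 18, Option 3 0, Option 4 8, Option 5 8, Option 6 5. Option 3 eliminated.
Round 2: Option 1 10, Option 2 18, Option 4 8, Option 5 8, Option 6 5. Option 6 eliminated.
Round 3: Option 1 10, Option 2 18, Option 4 8, Option 5 13. Option 4 eliminated.
Round 4: Option 1 18, Option 2 18, Option 5 13. Option 5 eliminated.
Round 5: Option 1 31, Option 2 18. Option 1 has a majority (≥25).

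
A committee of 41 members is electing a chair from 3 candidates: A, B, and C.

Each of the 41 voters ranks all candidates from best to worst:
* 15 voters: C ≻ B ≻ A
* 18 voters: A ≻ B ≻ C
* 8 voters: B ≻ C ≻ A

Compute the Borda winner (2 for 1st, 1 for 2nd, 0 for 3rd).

B

A: 15×0 + 18×2 + 8×0 = 36
B: 15×1 + 18×1 + 8×2 = 49
C: 15×2 + 18×0 + 8×1 = 38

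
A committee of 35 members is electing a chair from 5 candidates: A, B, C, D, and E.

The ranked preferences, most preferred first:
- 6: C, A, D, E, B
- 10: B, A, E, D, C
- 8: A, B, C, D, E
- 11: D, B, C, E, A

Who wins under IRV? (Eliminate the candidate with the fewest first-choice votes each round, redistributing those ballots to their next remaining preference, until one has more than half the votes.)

A

Round 1: A 8, B 10, C 6, D 11, E 0. E eliminated.
Round 2: A 8, B 10, C 6, D 11. C eliminated.
Round 3: A 14, B 10, D 11. B eliminated.
Round 4: A 24, D 11. A has a majority (≥18).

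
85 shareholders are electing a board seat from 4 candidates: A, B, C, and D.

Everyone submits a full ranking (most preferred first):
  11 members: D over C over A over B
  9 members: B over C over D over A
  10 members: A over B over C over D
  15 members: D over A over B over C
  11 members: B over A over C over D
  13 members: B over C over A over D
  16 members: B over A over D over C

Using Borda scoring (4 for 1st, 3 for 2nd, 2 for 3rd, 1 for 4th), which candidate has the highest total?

B

A: 11×2 + 9×1 + 10×4 + 15×3 + 11×3 + 13×2 + 16×3 = 223
B: 11×1 + 9×4 + 10×3 + 15×2 + 11×4 + 13×4 + 16×4 = 267
C: 11×3 + 9×3 + 10×2 + 15×1 + 11×2 + 13×3 + 16×1 = 172
D: 11×4 + 9×2 + 10×1 + 15×4 + 11×1 + 13×1 + 16×2 = 188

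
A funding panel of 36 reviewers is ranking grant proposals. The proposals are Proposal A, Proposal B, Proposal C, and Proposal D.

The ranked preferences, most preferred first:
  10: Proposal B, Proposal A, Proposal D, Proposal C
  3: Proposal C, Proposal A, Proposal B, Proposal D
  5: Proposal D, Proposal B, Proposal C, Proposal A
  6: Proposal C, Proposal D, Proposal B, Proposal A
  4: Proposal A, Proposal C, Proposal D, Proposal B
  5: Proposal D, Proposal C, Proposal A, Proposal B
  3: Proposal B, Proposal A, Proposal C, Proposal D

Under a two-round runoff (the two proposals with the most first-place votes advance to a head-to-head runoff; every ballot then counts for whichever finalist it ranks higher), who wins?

Round 1 first-place votes: Proposal A 4, Proposal B 13, Proposal C 9, Proposal D 10. Proposal B and Proposal D advance.
Runoff: Proposal B is ranked above Proposal D on 16 ballots, Proposal D above Proposal B on 20.

Proposal D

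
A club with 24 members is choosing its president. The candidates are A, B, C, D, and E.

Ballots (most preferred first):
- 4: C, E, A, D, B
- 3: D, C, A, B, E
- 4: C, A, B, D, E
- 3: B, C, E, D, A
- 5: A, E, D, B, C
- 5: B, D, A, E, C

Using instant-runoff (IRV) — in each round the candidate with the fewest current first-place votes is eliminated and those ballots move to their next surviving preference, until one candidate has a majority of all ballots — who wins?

B

Round 1: A 5, B 8, C 8, D 3, E 0. E eliminated.
Round 2: A 5, B 8, C 8, D 3. D eliminated.
Round 3: A 5, B 8, C 11. A eliminated.
Round 4: B 13, C 11. B has a majority (≥13).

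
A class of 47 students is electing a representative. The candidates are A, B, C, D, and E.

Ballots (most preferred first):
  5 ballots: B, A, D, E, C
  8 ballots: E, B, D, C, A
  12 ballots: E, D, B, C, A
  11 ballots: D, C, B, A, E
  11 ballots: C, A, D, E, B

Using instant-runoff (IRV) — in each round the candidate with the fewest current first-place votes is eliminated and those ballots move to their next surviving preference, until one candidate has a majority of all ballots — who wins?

Round 1: A 0, B 5, C 11, D 11, E 20. A eliminated.
Round 2: B 5, C 11, D 11, E 20. B eliminated.
Round 3: C 11, D 16, E 20. C eliminated.
Round 4: D 27, E 20. D has a majority (≥24).

D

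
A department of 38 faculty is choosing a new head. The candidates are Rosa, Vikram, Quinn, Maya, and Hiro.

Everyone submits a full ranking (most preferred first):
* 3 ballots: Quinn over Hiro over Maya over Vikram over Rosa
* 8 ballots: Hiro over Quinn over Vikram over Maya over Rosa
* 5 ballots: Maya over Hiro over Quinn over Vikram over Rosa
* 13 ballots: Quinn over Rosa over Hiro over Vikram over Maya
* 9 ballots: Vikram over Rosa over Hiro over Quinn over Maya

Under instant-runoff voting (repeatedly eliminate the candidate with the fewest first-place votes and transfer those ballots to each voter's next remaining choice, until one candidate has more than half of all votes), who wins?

Round 1: Rosa 0, Vikram 9, Quinn 16, Maya 5, Hiro 8. Rosa eliminated.
Round 2: Vikram 9, Quinn 16, Maya 5, Hiro 8. Maya eliminated.
Round 3: Vikram 9, Quinn 16, Hiro 13. Vikram eliminated.
Round 4: Quinn 16, Hiro 22. Hiro has a majority (≥20).

Hiro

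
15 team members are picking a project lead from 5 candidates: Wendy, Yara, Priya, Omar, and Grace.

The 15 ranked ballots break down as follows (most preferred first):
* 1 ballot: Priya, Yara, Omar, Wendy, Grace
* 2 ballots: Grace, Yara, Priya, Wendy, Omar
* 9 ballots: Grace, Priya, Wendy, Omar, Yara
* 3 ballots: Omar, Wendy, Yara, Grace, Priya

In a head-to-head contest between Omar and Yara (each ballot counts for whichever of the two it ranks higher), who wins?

Omar is ranked above Yara on 12 ballots; Yara above Omar on 3.

Omar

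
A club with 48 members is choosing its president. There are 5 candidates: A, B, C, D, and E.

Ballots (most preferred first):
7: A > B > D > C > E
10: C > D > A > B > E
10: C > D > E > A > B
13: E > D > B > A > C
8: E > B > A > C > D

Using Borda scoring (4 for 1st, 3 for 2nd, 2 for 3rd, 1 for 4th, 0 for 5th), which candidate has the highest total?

A: 7×4 + 10×2 + 10×1 + 13×1 + 8×2 = 87
B: 7×3 + 10×1 + 10×0 + 13×2 + 8×3 = 81
C: 7×1 + 10×4 + 10×4 + 13×0 + 8×1 = 95
D: 7×2 + 10×3 + 10×3 + 13×3 + 8×0 = 113
E: 7×0 + 10×0 + 10×2 + 13×4 + 8×4 = 104

D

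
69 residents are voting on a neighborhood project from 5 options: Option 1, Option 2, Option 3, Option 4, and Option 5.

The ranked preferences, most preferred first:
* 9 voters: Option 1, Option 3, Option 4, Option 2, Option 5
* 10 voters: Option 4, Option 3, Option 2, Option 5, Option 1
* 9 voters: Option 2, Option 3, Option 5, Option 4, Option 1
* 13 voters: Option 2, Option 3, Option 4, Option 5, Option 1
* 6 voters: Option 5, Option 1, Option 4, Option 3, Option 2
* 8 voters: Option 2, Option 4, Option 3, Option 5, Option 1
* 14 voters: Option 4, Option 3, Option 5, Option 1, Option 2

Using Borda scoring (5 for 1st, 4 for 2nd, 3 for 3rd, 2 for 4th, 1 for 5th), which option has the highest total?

Option 3

Option 1: 9×5 + 10×1 + 9×1 + 13×1 + 6×4 + 8×1 + 14×2 = 137
Option 2: 9×2 + 10×3 + 9×5 + 13×5 + 6×1 + 8×5 + 14×1 = 218
Option 3: 9×4 + 10×4 + 9×4 + 13×4 + 6×2 + 8×3 + 14×4 = 256
Option 4: 9×3 + 10×5 + 9×2 + 13×3 + 6×3 + 8×4 + 14×5 = 254
Option 5: 9×1 + 10×2 + 9×3 + 13×2 + 6×5 + 8×2 + 14×3 = 170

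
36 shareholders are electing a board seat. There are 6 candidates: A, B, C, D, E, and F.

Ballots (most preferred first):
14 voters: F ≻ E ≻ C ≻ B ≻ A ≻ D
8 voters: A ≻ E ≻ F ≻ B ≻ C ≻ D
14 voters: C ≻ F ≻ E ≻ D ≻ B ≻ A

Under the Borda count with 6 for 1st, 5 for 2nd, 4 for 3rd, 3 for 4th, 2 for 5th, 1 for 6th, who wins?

A: 14×2 + 8×6 + 14×1 = 90
B: 14×3 + 8×3 + 14×2 = 94
C: 14×4 + 8×2 + 14×6 = 156
D: 14×1 + 8×1 + 14×3 = 64
E: 14×5 + 8×5 + 14×4 = 166
F: 14×6 + 8×4 + 14×5 = 186

F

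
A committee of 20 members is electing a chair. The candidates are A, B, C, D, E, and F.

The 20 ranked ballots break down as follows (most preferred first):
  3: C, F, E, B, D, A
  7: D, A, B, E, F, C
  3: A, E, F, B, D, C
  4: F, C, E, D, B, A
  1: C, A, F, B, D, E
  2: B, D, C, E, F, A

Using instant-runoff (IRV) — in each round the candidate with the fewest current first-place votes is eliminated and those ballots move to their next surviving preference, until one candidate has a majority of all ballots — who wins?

F

Round 1: A 3, B 2, C 4, D 7, E 0, F 4. E eliminated.
Round 2: A 3, B 2, C 4, D 7, F 4. B eliminated.
Round 3: A 3, C 4, D 9, F 4. A eliminated.
Round 4: C 4, D 9, F 7. C eliminated.
Round 5: D 9, F 11. F has a majority (≥11).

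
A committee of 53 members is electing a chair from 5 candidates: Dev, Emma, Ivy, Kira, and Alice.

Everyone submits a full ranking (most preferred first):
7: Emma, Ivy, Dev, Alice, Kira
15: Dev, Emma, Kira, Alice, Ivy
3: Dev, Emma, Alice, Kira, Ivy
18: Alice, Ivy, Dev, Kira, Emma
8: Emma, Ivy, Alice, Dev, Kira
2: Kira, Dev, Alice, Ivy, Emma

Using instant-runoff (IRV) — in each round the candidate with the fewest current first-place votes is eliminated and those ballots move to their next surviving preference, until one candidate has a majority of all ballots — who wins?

Dev

Round 1: Dev 18, Emma 15, Ivy 0, Kira 2, Alice 18. Ivy eliminated.
Round 2: Dev 18, Emma 15, Kira 2, Alice 18. Kira eliminated.
Round 3: Dev 20, Emma 15, Alice 18. Emma eliminated.
Round 4: Dev 27, Alice 26. Dev has a majority (≥27).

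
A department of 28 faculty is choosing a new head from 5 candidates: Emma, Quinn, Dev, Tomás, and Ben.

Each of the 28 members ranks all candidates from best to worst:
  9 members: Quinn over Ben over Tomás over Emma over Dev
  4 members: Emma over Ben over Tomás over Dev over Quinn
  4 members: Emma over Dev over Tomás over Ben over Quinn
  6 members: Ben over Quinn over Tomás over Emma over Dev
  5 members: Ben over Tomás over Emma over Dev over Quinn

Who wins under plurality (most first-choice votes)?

Ben

First-place votes: Emma 8, Quinn 9, Dev 0, Tomás 0, Ben 11.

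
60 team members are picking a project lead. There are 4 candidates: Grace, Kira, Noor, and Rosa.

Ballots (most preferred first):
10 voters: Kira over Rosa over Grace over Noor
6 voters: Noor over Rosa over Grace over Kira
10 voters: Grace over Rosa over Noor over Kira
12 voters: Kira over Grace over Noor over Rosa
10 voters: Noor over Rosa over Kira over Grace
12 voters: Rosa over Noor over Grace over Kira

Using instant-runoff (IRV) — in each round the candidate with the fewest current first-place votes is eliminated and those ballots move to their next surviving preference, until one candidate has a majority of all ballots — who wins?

Round 1: Grace 10, Kira 22, Noor 16, Rosa 12. Grace eliminated.
Round 2: Kira 22, Noor 16, Rosa 22. Noor eliminated.
Round 3: Kira 22, Rosa 38. Rosa has a majority (≥31).

Rosa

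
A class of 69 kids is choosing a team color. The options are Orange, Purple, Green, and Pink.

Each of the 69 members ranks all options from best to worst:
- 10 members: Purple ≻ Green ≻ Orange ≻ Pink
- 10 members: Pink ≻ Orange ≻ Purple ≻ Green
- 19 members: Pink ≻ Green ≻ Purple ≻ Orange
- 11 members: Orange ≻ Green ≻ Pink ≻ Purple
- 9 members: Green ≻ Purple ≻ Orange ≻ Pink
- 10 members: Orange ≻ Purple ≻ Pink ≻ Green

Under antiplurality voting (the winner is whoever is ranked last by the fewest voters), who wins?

Purple

Last-place votes: Orange 19, Purple 11, Green 20, Pink 19.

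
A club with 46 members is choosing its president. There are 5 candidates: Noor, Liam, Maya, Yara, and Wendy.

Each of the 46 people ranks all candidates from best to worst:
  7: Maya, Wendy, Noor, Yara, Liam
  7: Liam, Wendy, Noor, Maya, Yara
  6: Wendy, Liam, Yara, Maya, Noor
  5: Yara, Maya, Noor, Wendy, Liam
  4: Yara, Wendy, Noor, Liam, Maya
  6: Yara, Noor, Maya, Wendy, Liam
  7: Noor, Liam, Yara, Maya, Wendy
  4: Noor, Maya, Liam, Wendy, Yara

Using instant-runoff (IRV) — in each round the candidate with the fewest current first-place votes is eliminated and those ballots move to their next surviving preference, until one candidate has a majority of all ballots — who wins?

Round 1: Noor 11, Liam 7, Maya 7, Yara 15, Wendy 6. Wendy eliminated.
Round 2: Noor 11, Liam 13, Maya 7, Yara 15. Maya eliminated.
Round 3: Noor 18, Liam 13, Yara 15. Liam eliminated.
Round 4: Noor 25, Yara 21. Noor has a majority (≥24).

Noor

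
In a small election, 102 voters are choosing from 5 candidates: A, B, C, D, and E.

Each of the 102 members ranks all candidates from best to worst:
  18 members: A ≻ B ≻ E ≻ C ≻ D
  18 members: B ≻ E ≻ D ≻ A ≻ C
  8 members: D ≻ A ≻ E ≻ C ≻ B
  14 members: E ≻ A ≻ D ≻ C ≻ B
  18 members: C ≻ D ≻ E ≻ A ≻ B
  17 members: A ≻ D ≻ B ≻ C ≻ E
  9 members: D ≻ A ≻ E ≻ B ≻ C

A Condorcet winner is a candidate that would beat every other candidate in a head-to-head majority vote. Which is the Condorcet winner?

D vs A: 53–49
D vs B: 66–36
D vs C: 66–36
D vs E: 52–50
D beats every other candidate.

D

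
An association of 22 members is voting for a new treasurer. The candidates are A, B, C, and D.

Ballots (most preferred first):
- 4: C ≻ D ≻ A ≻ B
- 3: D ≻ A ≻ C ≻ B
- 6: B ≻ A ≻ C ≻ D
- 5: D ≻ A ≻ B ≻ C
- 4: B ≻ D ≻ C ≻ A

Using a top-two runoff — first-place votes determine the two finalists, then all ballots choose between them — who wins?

D

Round 1 first-place votes: A 0, B 10, C 4, D 8. B and D advance.
Runoff: B is ranked above D on 10 ballots, D above B on 12.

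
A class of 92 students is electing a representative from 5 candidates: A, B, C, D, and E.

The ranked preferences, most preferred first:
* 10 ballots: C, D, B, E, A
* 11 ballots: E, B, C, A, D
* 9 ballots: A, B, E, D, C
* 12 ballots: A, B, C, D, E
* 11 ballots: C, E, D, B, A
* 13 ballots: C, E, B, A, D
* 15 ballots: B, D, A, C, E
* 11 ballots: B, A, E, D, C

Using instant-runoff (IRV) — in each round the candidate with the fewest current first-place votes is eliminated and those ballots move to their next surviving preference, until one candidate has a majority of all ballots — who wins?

B

Round 1: A 21, B 26, C 34, D 0, E 11. D eliminated.
Round 2: A 21, B 26, C 34, E 11. E eliminated.
Round 3: A 21, B 37, C 34. A eliminated.
Round 4: B 58, C 34. B has a majority (≥47).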